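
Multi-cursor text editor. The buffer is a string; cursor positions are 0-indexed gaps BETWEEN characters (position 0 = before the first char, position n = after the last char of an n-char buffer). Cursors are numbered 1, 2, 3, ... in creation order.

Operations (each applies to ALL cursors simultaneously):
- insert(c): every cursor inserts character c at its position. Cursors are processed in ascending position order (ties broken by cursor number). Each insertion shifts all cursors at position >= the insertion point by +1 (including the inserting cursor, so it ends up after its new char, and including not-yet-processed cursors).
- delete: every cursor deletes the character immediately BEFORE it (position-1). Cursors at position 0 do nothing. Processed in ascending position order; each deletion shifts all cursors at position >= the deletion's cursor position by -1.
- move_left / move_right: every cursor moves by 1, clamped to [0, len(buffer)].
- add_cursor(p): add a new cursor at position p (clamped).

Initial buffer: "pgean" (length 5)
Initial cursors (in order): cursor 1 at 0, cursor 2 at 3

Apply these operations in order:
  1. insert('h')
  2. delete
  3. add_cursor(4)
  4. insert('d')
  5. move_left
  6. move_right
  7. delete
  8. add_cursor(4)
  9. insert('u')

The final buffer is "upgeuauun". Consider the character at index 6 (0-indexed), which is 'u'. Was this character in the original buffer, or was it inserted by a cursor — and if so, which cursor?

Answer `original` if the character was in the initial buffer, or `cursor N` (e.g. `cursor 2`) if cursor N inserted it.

Answer: cursor 3

Derivation:
After op 1 (insert('h')): buffer="hpgehan" (len 7), cursors c1@1 c2@5, authorship 1...2..
After op 2 (delete): buffer="pgean" (len 5), cursors c1@0 c2@3, authorship .....
After op 3 (add_cursor(4)): buffer="pgean" (len 5), cursors c1@0 c2@3 c3@4, authorship .....
After op 4 (insert('d')): buffer="dpgedadn" (len 8), cursors c1@1 c2@5 c3@7, authorship 1...2.3.
After op 5 (move_left): buffer="dpgedadn" (len 8), cursors c1@0 c2@4 c3@6, authorship 1...2.3.
After op 6 (move_right): buffer="dpgedadn" (len 8), cursors c1@1 c2@5 c3@7, authorship 1...2.3.
After op 7 (delete): buffer="pgean" (len 5), cursors c1@0 c2@3 c3@4, authorship .....
After op 8 (add_cursor(4)): buffer="pgean" (len 5), cursors c1@0 c2@3 c3@4 c4@4, authorship .....
After op 9 (insert('u')): buffer="upgeuauun" (len 9), cursors c1@1 c2@5 c3@8 c4@8, authorship 1...2.34.
Authorship (.=original, N=cursor N): 1 . . . 2 . 3 4 .
Index 6: author = 3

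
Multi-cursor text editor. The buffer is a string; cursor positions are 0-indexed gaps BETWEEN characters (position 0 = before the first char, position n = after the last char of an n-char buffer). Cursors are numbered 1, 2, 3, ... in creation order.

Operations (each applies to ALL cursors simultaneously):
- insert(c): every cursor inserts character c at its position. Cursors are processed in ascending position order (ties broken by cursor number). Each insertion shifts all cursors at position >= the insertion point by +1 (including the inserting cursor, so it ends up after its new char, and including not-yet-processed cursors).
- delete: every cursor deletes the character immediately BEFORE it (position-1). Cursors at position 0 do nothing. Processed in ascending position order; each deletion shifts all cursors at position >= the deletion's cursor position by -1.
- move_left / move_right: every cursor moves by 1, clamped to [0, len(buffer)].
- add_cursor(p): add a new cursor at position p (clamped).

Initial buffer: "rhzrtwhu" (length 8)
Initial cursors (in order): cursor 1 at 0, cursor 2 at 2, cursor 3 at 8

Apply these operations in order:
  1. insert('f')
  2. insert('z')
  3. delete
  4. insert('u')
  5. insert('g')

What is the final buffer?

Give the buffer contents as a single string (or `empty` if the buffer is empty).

After op 1 (insert('f')): buffer="frhfzrtwhuf" (len 11), cursors c1@1 c2@4 c3@11, authorship 1..2......3
After op 2 (insert('z')): buffer="fzrhfzzrtwhufz" (len 14), cursors c1@2 c2@6 c3@14, authorship 11..22......33
After op 3 (delete): buffer="frhfzrtwhuf" (len 11), cursors c1@1 c2@4 c3@11, authorship 1..2......3
After op 4 (insert('u')): buffer="furhfuzrtwhufu" (len 14), cursors c1@2 c2@6 c3@14, authorship 11..22......33
After op 5 (insert('g')): buffer="fugrhfugzrtwhufug" (len 17), cursors c1@3 c2@8 c3@17, authorship 111..222......333

Answer: fugrhfugzrtwhufug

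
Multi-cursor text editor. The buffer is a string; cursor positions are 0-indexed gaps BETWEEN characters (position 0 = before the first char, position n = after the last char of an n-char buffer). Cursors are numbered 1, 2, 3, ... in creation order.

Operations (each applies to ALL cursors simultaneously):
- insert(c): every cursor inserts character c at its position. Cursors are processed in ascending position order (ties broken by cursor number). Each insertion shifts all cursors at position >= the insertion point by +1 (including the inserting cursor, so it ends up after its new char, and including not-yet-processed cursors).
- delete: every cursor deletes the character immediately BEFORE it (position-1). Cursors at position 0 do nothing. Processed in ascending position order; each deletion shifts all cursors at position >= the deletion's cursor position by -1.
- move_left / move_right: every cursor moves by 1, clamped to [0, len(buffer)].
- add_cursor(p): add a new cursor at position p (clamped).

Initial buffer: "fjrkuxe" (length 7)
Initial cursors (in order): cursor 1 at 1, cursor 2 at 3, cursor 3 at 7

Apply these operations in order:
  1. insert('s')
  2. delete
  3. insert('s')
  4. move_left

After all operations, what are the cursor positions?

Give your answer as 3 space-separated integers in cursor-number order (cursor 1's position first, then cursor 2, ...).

Answer: 1 4 9

Derivation:
After op 1 (insert('s')): buffer="fsjrskuxes" (len 10), cursors c1@2 c2@5 c3@10, authorship .1..2....3
After op 2 (delete): buffer="fjrkuxe" (len 7), cursors c1@1 c2@3 c3@7, authorship .......
After op 3 (insert('s')): buffer="fsjrskuxes" (len 10), cursors c1@2 c2@5 c3@10, authorship .1..2....3
After op 4 (move_left): buffer="fsjrskuxes" (len 10), cursors c1@1 c2@4 c3@9, authorship .1..2....3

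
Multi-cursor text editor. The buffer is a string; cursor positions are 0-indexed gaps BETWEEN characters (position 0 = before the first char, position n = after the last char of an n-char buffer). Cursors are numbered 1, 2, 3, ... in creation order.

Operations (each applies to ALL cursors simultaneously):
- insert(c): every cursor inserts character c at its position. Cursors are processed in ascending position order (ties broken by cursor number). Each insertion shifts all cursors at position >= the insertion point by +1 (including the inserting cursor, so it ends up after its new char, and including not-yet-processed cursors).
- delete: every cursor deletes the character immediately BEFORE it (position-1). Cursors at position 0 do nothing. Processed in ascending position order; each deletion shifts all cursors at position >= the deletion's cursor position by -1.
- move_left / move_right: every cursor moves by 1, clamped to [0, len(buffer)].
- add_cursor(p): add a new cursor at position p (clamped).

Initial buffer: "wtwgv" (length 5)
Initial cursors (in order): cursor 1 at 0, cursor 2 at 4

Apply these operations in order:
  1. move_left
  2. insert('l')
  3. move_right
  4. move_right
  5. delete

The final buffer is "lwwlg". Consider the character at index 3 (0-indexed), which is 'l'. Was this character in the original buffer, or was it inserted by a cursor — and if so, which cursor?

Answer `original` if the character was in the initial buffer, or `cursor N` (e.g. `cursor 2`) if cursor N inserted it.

After op 1 (move_left): buffer="wtwgv" (len 5), cursors c1@0 c2@3, authorship .....
After op 2 (insert('l')): buffer="lwtwlgv" (len 7), cursors c1@1 c2@5, authorship 1...2..
After op 3 (move_right): buffer="lwtwlgv" (len 7), cursors c1@2 c2@6, authorship 1...2..
After op 4 (move_right): buffer="lwtwlgv" (len 7), cursors c1@3 c2@7, authorship 1...2..
After op 5 (delete): buffer="lwwlg" (len 5), cursors c1@2 c2@5, authorship 1..2.
Authorship (.=original, N=cursor N): 1 . . 2 .
Index 3: author = 2

Answer: cursor 2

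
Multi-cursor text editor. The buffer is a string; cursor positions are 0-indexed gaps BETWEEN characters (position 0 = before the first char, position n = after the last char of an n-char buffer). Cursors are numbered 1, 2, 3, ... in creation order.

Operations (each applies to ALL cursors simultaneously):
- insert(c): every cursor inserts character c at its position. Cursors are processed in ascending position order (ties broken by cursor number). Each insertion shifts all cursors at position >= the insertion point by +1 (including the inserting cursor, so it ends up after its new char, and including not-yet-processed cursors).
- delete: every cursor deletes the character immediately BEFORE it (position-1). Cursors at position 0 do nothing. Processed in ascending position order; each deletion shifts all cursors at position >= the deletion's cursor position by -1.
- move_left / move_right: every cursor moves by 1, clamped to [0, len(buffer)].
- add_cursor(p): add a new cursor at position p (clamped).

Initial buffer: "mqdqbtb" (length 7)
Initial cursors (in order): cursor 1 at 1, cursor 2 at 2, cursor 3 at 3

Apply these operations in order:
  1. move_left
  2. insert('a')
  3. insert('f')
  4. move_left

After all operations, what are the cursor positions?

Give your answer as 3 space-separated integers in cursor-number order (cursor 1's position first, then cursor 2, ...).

After op 1 (move_left): buffer="mqdqbtb" (len 7), cursors c1@0 c2@1 c3@2, authorship .......
After op 2 (insert('a')): buffer="amaqadqbtb" (len 10), cursors c1@1 c2@3 c3@5, authorship 1.2.3.....
After op 3 (insert('f')): buffer="afmafqafdqbtb" (len 13), cursors c1@2 c2@5 c3@8, authorship 11.22.33.....
After op 4 (move_left): buffer="afmafqafdqbtb" (len 13), cursors c1@1 c2@4 c3@7, authorship 11.22.33.....

Answer: 1 4 7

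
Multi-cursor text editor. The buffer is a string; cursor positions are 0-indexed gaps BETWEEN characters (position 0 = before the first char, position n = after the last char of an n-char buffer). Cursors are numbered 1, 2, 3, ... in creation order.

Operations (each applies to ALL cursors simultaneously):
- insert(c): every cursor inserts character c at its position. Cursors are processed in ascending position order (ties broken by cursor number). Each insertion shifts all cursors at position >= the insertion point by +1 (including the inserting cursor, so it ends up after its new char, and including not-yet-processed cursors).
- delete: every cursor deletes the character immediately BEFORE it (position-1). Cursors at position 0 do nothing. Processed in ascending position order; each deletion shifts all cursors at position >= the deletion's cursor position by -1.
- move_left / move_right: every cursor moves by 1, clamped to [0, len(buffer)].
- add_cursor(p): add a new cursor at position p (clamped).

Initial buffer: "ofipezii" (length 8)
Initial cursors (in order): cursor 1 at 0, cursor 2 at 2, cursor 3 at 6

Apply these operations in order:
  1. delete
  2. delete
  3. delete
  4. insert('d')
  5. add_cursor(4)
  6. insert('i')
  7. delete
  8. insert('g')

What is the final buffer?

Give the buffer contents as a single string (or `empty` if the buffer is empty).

After op 1 (delete): buffer="oipeii" (len 6), cursors c1@0 c2@1 c3@4, authorship ......
After op 2 (delete): buffer="ipii" (len 4), cursors c1@0 c2@0 c3@2, authorship ....
After op 3 (delete): buffer="iii" (len 3), cursors c1@0 c2@0 c3@1, authorship ...
After op 4 (insert('d')): buffer="ddidii" (len 6), cursors c1@2 c2@2 c3@4, authorship 12.3..
After op 5 (add_cursor(4)): buffer="ddidii" (len 6), cursors c1@2 c2@2 c3@4 c4@4, authorship 12.3..
After op 6 (insert('i')): buffer="ddiiidiiii" (len 10), cursors c1@4 c2@4 c3@8 c4@8, authorship 1212.334..
After op 7 (delete): buffer="ddidii" (len 6), cursors c1@2 c2@2 c3@4 c4@4, authorship 12.3..
After op 8 (insert('g')): buffer="ddggidggii" (len 10), cursors c1@4 c2@4 c3@8 c4@8, authorship 1212.334..

Answer: ddggidggii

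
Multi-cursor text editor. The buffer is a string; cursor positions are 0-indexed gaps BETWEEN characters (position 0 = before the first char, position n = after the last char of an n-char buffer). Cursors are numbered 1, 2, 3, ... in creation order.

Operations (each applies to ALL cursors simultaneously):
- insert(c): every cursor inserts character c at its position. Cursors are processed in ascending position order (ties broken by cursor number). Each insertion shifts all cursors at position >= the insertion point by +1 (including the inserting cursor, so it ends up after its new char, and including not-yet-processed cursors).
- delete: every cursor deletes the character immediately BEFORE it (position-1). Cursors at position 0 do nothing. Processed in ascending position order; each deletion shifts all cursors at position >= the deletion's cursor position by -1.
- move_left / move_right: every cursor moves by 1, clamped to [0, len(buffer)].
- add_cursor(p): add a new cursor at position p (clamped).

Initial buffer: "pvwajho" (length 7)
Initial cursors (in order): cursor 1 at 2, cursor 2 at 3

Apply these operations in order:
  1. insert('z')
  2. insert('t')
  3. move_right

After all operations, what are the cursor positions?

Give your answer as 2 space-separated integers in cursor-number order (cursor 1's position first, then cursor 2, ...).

After op 1 (insert('z')): buffer="pvzwzajho" (len 9), cursors c1@3 c2@5, authorship ..1.2....
After op 2 (insert('t')): buffer="pvztwztajho" (len 11), cursors c1@4 c2@7, authorship ..11.22....
After op 3 (move_right): buffer="pvztwztajho" (len 11), cursors c1@5 c2@8, authorship ..11.22....

Answer: 5 8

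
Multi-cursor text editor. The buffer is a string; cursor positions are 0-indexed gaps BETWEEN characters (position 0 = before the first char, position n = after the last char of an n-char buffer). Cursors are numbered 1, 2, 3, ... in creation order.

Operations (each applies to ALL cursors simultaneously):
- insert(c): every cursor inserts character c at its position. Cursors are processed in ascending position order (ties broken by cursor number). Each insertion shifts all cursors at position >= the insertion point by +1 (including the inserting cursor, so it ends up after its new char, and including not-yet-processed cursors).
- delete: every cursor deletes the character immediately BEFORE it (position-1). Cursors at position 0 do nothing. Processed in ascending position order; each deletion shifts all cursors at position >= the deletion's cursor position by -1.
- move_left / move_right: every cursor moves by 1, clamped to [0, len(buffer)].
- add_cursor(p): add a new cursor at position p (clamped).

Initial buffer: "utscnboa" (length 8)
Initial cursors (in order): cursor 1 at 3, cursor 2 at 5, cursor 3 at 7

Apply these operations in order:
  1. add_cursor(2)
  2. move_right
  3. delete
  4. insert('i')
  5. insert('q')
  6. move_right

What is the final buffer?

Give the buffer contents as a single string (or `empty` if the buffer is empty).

Answer: utiiqqniqoiq

Derivation:
After op 1 (add_cursor(2)): buffer="utscnboa" (len 8), cursors c4@2 c1@3 c2@5 c3@7, authorship ........
After op 2 (move_right): buffer="utscnboa" (len 8), cursors c4@3 c1@4 c2@6 c3@8, authorship ........
After op 3 (delete): buffer="utno" (len 4), cursors c1@2 c4@2 c2@3 c3@4, authorship ....
After op 4 (insert('i')): buffer="utiinioi" (len 8), cursors c1@4 c4@4 c2@6 c3@8, authorship ..14.2.3
After op 5 (insert('q')): buffer="utiiqqniqoiq" (len 12), cursors c1@6 c4@6 c2@9 c3@12, authorship ..1414.22.33
After op 6 (move_right): buffer="utiiqqniqoiq" (len 12), cursors c1@7 c4@7 c2@10 c3@12, authorship ..1414.22.33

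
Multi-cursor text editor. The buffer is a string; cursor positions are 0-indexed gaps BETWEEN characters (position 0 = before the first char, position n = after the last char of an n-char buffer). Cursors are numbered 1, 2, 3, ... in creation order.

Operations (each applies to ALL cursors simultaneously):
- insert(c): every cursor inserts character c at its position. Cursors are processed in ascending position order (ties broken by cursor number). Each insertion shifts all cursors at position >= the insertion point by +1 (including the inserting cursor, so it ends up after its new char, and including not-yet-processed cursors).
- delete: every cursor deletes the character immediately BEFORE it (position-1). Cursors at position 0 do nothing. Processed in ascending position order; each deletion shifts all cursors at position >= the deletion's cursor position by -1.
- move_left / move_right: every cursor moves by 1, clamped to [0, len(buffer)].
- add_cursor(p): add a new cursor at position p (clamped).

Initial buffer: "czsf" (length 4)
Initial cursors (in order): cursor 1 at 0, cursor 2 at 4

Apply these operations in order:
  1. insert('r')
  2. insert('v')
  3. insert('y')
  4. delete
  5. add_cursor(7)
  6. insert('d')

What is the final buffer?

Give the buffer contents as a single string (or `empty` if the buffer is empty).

Answer: rvdczsfrdvd

Derivation:
After op 1 (insert('r')): buffer="rczsfr" (len 6), cursors c1@1 c2@6, authorship 1....2
After op 2 (insert('v')): buffer="rvczsfrv" (len 8), cursors c1@2 c2@8, authorship 11....22
After op 3 (insert('y')): buffer="rvyczsfrvy" (len 10), cursors c1@3 c2@10, authorship 111....222
After op 4 (delete): buffer="rvczsfrv" (len 8), cursors c1@2 c2@8, authorship 11....22
After op 5 (add_cursor(7)): buffer="rvczsfrv" (len 8), cursors c1@2 c3@7 c2@8, authorship 11....22
After op 6 (insert('d')): buffer="rvdczsfrdvd" (len 11), cursors c1@3 c3@9 c2@11, authorship 111....2322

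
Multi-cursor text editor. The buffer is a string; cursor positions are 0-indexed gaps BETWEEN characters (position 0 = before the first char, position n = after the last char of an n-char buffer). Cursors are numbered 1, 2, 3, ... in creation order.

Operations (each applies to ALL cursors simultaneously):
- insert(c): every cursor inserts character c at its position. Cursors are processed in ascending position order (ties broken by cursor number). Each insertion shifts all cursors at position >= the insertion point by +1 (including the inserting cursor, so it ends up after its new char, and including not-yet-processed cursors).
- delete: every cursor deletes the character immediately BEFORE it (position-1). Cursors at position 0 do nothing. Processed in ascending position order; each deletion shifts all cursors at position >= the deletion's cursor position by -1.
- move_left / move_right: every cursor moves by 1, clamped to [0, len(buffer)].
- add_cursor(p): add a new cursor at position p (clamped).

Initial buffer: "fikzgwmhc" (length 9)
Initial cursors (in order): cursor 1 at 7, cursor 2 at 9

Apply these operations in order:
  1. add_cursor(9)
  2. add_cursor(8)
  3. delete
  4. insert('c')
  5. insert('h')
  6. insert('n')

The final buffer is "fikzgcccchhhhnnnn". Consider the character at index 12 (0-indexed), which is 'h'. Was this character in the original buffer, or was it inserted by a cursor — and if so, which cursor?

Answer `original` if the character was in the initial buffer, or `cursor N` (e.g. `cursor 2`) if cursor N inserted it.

Answer: cursor 4

Derivation:
After op 1 (add_cursor(9)): buffer="fikzgwmhc" (len 9), cursors c1@7 c2@9 c3@9, authorship .........
After op 2 (add_cursor(8)): buffer="fikzgwmhc" (len 9), cursors c1@7 c4@8 c2@9 c3@9, authorship .........
After op 3 (delete): buffer="fikzg" (len 5), cursors c1@5 c2@5 c3@5 c4@5, authorship .....
After op 4 (insert('c')): buffer="fikzgcccc" (len 9), cursors c1@9 c2@9 c3@9 c4@9, authorship .....1234
After op 5 (insert('h')): buffer="fikzgcccchhhh" (len 13), cursors c1@13 c2@13 c3@13 c4@13, authorship .....12341234
After op 6 (insert('n')): buffer="fikzgcccchhhhnnnn" (len 17), cursors c1@17 c2@17 c3@17 c4@17, authorship .....123412341234
Authorship (.=original, N=cursor N): . . . . . 1 2 3 4 1 2 3 4 1 2 3 4
Index 12: author = 4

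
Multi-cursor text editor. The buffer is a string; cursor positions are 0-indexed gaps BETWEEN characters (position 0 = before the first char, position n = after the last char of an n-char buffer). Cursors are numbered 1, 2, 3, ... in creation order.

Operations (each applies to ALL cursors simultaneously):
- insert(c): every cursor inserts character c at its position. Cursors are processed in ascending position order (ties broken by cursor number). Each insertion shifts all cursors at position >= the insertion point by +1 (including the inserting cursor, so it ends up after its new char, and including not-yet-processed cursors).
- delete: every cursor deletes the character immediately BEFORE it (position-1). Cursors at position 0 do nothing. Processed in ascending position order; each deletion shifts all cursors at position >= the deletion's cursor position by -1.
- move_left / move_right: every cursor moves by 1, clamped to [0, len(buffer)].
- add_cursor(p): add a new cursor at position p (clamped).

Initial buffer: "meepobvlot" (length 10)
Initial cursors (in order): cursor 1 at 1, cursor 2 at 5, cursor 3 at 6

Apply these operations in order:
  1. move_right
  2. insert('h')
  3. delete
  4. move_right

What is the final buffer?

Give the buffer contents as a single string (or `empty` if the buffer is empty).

After op 1 (move_right): buffer="meepobvlot" (len 10), cursors c1@2 c2@6 c3@7, authorship ..........
After op 2 (insert('h')): buffer="mehepobhvhlot" (len 13), cursors c1@3 c2@8 c3@10, authorship ..1....2.3...
After op 3 (delete): buffer="meepobvlot" (len 10), cursors c1@2 c2@6 c3@7, authorship ..........
After op 4 (move_right): buffer="meepobvlot" (len 10), cursors c1@3 c2@7 c3@8, authorship ..........

Answer: meepobvlot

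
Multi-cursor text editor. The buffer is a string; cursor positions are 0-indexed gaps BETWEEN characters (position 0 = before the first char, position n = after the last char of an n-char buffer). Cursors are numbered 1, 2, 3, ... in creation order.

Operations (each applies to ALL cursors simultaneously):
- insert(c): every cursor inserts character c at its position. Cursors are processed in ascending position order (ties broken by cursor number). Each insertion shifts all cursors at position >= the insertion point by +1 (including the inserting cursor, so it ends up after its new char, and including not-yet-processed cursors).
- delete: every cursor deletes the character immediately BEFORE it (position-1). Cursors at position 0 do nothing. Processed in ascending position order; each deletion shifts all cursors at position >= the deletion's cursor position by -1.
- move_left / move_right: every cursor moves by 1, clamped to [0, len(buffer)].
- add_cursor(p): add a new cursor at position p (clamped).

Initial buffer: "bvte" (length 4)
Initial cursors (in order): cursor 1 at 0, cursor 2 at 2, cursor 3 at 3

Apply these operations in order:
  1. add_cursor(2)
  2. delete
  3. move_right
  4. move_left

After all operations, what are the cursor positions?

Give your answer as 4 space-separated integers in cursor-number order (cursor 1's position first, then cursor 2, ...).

After op 1 (add_cursor(2)): buffer="bvte" (len 4), cursors c1@0 c2@2 c4@2 c3@3, authorship ....
After op 2 (delete): buffer="e" (len 1), cursors c1@0 c2@0 c3@0 c4@0, authorship .
After op 3 (move_right): buffer="e" (len 1), cursors c1@1 c2@1 c3@1 c4@1, authorship .
After op 4 (move_left): buffer="e" (len 1), cursors c1@0 c2@0 c3@0 c4@0, authorship .

Answer: 0 0 0 0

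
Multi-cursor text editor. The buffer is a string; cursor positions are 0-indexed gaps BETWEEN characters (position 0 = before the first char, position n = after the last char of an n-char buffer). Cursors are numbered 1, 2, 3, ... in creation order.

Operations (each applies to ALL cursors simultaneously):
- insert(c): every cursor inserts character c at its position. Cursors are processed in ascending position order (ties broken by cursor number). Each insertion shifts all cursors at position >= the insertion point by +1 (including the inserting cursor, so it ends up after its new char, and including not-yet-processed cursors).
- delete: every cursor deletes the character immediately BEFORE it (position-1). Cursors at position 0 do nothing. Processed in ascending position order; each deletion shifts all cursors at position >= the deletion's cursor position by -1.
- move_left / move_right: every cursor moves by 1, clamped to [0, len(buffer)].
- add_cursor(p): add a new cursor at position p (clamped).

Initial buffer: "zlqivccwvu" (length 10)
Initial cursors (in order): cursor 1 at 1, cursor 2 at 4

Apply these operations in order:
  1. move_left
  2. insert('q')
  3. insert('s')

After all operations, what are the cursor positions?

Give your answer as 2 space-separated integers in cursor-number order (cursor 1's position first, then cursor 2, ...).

After op 1 (move_left): buffer="zlqivccwvu" (len 10), cursors c1@0 c2@3, authorship ..........
After op 2 (insert('q')): buffer="qzlqqivccwvu" (len 12), cursors c1@1 c2@5, authorship 1...2.......
After op 3 (insert('s')): buffer="qszlqqsivccwvu" (len 14), cursors c1@2 c2@7, authorship 11...22.......

Answer: 2 7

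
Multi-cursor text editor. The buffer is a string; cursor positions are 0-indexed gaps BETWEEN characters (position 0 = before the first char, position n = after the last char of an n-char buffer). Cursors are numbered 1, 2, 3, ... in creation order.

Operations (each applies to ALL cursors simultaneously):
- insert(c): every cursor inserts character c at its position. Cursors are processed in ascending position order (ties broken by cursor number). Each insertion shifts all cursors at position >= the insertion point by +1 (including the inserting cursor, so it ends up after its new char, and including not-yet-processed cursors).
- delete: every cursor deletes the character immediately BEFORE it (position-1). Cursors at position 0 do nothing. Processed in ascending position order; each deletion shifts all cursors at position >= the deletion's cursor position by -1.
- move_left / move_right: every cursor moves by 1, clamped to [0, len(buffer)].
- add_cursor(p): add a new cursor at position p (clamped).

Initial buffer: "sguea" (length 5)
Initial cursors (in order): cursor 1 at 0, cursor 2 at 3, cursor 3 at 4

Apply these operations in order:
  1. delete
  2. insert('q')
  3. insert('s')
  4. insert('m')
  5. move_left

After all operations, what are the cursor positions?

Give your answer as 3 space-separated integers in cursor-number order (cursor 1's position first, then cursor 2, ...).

After op 1 (delete): buffer="sga" (len 3), cursors c1@0 c2@2 c3@2, authorship ...
After op 2 (insert('q')): buffer="qsgqqa" (len 6), cursors c1@1 c2@5 c3@5, authorship 1..23.
After op 3 (insert('s')): buffer="qssgqqssa" (len 9), cursors c1@2 c2@8 c3@8, authorship 11..2323.
After op 4 (insert('m')): buffer="qsmsgqqssmma" (len 12), cursors c1@3 c2@11 c3@11, authorship 111..232323.
After op 5 (move_left): buffer="qsmsgqqssmma" (len 12), cursors c1@2 c2@10 c3@10, authorship 111..232323.

Answer: 2 10 10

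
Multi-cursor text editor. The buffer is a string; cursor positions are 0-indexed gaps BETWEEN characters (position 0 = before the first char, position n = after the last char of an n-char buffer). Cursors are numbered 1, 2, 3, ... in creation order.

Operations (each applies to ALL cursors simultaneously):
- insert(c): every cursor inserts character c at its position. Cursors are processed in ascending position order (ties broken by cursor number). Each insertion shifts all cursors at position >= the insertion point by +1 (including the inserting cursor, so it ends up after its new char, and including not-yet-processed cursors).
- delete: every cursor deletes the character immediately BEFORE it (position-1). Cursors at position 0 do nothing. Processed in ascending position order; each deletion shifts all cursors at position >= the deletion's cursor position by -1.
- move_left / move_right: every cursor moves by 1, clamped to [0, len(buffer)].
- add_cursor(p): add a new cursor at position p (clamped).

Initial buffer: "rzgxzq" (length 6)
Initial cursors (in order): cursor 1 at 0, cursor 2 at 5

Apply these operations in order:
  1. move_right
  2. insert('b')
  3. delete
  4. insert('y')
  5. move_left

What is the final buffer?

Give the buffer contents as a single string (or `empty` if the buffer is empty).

Answer: ryzgxzqy

Derivation:
After op 1 (move_right): buffer="rzgxzq" (len 6), cursors c1@1 c2@6, authorship ......
After op 2 (insert('b')): buffer="rbzgxzqb" (len 8), cursors c1@2 c2@8, authorship .1.....2
After op 3 (delete): buffer="rzgxzq" (len 6), cursors c1@1 c2@6, authorship ......
After op 4 (insert('y')): buffer="ryzgxzqy" (len 8), cursors c1@2 c2@8, authorship .1.....2
After op 5 (move_left): buffer="ryzgxzqy" (len 8), cursors c1@1 c2@7, authorship .1.....2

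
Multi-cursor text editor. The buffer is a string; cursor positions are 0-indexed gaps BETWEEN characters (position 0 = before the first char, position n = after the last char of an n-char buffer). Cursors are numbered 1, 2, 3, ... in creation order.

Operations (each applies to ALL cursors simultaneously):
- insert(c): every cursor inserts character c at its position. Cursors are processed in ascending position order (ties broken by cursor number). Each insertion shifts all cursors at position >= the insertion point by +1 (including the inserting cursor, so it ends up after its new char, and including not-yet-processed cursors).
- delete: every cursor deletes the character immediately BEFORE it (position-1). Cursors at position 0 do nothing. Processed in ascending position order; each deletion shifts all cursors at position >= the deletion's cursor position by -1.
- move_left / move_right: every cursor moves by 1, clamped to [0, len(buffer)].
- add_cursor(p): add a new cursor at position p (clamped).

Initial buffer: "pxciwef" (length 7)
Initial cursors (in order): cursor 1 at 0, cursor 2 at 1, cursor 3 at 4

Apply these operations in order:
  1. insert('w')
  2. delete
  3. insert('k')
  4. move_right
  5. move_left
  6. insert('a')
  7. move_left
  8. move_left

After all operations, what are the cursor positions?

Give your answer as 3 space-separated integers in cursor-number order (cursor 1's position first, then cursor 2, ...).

After op 1 (insert('w')): buffer="wpwxciwwef" (len 10), cursors c1@1 c2@3 c3@7, authorship 1.2...3...
After op 2 (delete): buffer="pxciwef" (len 7), cursors c1@0 c2@1 c3@4, authorship .......
After op 3 (insert('k')): buffer="kpkxcikwef" (len 10), cursors c1@1 c2@3 c3@7, authorship 1.2...3...
After op 4 (move_right): buffer="kpkxcikwef" (len 10), cursors c1@2 c2@4 c3@8, authorship 1.2...3...
After op 5 (move_left): buffer="kpkxcikwef" (len 10), cursors c1@1 c2@3 c3@7, authorship 1.2...3...
After op 6 (insert('a')): buffer="kapkaxcikawef" (len 13), cursors c1@2 c2@5 c3@10, authorship 11.22...33...
After op 7 (move_left): buffer="kapkaxcikawef" (len 13), cursors c1@1 c2@4 c3@9, authorship 11.22...33...
After op 8 (move_left): buffer="kapkaxcikawef" (len 13), cursors c1@0 c2@3 c3@8, authorship 11.22...33...

Answer: 0 3 8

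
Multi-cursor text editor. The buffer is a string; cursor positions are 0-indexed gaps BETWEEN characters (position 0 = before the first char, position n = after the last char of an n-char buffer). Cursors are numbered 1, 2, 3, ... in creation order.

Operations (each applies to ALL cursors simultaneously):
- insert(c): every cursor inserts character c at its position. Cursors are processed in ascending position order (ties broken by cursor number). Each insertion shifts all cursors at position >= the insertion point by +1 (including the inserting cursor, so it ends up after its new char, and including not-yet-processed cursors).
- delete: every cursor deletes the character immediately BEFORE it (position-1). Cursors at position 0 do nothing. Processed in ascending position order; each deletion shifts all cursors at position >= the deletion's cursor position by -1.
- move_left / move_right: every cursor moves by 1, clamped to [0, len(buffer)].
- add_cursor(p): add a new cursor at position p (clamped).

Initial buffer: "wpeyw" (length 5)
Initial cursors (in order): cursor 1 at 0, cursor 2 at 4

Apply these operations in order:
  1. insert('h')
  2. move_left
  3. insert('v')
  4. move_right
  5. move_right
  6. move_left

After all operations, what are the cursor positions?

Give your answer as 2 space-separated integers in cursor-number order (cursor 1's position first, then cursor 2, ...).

After op 1 (insert('h')): buffer="hwpeyhw" (len 7), cursors c1@1 c2@6, authorship 1....2.
After op 2 (move_left): buffer="hwpeyhw" (len 7), cursors c1@0 c2@5, authorship 1....2.
After op 3 (insert('v')): buffer="vhwpeyvhw" (len 9), cursors c1@1 c2@7, authorship 11....22.
After op 4 (move_right): buffer="vhwpeyvhw" (len 9), cursors c1@2 c2@8, authorship 11....22.
After op 5 (move_right): buffer="vhwpeyvhw" (len 9), cursors c1@3 c2@9, authorship 11....22.
After op 6 (move_left): buffer="vhwpeyvhw" (len 9), cursors c1@2 c2@8, authorship 11....22.

Answer: 2 8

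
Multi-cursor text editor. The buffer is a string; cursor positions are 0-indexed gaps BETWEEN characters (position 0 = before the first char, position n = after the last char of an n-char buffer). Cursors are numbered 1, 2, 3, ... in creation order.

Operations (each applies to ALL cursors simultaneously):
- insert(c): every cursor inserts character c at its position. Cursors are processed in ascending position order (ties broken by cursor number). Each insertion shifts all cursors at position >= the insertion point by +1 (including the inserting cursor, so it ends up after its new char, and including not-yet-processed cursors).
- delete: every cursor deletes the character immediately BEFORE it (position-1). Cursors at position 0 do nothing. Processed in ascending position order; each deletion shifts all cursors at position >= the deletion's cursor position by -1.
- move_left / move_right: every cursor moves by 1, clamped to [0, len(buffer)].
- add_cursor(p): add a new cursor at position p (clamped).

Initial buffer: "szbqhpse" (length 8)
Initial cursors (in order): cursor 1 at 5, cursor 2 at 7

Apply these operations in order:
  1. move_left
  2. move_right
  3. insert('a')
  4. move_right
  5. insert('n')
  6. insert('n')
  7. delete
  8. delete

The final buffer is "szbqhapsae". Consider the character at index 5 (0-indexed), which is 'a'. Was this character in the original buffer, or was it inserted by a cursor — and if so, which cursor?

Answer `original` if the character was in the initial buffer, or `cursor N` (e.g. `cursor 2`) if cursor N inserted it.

Answer: cursor 1

Derivation:
After op 1 (move_left): buffer="szbqhpse" (len 8), cursors c1@4 c2@6, authorship ........
After op 2 (move_right): buffer="szbqhpse" (len 8), cursors c1@5 c2@7, authorship ........
After op 3 (insert('a')): buffer="szbqhapsae" (len 10), cursors c1@6 c2@9, authorship .....1..2.
After op 4 (move_right): buffer="szbqhapsae" (len 10), cursors c1@7 c2@10, authorship .....1..2.
After op 5 (insert('n')): buffer="szbqhapnsaen" (len 12), cursors c1@8 c2@12, authorship .....1.1.2.2
After op 6 (insert('n')): buffer="szbqhapnnsaenn" (len 14), cursors c1@9 c2@14, authorship .....1.11.2.22
After op 7 (delete): buffer="szbqhapnsaen" (len 12), cursors c1@8 c2@12, authorship .....1.1.2.2
After op 8 (delete): buffer="szbqhapsae" (len 10), cursors c1@7 c2@10, authorship .....1..2.
Authorship (.=original, N=cursor N): . . . . . 1 . . 2 .
Index 5: author = 1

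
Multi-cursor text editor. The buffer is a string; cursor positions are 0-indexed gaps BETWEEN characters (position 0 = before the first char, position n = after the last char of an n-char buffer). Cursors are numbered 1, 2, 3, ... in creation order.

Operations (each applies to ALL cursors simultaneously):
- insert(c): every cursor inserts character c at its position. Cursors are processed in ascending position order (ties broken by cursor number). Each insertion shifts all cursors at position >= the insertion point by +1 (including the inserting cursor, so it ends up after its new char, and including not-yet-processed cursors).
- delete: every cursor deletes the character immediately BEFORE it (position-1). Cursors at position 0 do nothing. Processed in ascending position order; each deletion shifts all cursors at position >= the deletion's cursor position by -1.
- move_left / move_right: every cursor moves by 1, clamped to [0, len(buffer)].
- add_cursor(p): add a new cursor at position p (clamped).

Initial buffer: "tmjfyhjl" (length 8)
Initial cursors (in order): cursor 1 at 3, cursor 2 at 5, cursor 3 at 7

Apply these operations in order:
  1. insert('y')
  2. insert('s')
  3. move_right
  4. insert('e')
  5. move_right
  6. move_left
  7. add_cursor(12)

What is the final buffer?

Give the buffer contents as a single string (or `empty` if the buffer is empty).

Answer: tmjysfeyyshejysle

Derivation:
After op 1 (insert('y')): buffer="tmjyfyyhjyl" (len 11), cursors c1@4 c2@7 c3@10, authorship ...1..2..3.
After op 2 (insert('s')): buffer="tmjysfyyshjysl" (len 14), cursors c1@5 c2@9 c3@13, authorship ...11..22..33.
After op 3 (move_right): buffer="tmjysfyyshjysl" (len 14), cursors c1@6 c2@10 c3@14, authorship ...11..22..33.
After op 4 (insert('e')): buffer="tmjysfeyyshejysle" (len 17), cursors c1@7 c2@12 c3@17, authorship ...11.1.22.2.33.3
After op 5 (move_right): buffer="tmjysfeyyshejysle" (len 17), cursors c1@8 c2@13 c3@17, authorship ...11.1.22.2.33.3
After op 6 (move_left): buffer="tmjysfeyyshejysle" (len 17), cursors c1@7 c2@12 c3@16, authorship ...11.1.22.2.33.3
After op 7 (add_cursor(12)): buffer="tmjysfeyyshejysle" (len 17), cursors c1@7 c2@12 c4@12 c3@16, authorship ...11.1.22.2.33.3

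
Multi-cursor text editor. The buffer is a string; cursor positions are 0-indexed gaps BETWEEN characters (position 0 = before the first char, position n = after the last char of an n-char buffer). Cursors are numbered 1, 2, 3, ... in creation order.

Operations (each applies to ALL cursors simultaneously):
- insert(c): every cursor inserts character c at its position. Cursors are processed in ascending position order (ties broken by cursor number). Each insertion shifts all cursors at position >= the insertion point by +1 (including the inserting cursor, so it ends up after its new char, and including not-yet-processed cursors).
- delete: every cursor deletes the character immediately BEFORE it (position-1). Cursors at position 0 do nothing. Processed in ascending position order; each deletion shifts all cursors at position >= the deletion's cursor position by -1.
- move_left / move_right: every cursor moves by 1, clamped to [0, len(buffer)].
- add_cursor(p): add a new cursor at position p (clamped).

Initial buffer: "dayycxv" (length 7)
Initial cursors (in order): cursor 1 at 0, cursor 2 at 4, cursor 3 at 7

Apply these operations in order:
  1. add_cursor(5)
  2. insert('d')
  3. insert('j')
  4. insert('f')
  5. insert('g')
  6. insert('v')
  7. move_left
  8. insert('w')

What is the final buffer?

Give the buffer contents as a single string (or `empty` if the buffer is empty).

Answer: djfgwvdayydjfgwvcdjfgwvxvdjfgwv

Derivation:
After op 1 (add_cursor(5)): buffer="dayycxv" (len 7), cursors c1@0 c2@4 c4@5 c3@7, authorship .......
After op 2 (insert('d')): buffer="ddayydcdxvd" (len 11), cursors c1@1 c2@6 c4@8 c3@11, authorship 1....2.4..3
After op 3 (insert('j')): buffer="djdayydjcdjxvdj" (len 15), cursors c1@2 c2@8 c4@11 c3@15, authorship 11....22.44..33
After op 4 (insert('f')): buffer="djfdayydjfcdjfxvdjf" (len 19), cursors c1@3 c2@10 c4@14 c3@19, authorship 111....222.444..333
After op 5 (insert('g')): buffer="djfgdayydjfgcdjfgxvdjfg" (len 23), cursors c1@4 c2@12 c4@17 c3@23, authorship 1111....2222.4444..3333
After op 6 (insert('v')): buffer="djfgvdayydjfgvcdjfgvxvdjfgv" (len 27), cursors c1@5 c2@14 c4@20 c3@27, authorship 11111....22222.44444..33333
After op 7 (move_left): buffer="djfgvdayydjfgvcdjfgvxvdjfgv" (len 27), cursors c1@4 c2@13 c4@19 c3@26, authorship 11111....22222.44444..33333
After op 8 (insert('w')): buffer="djfgwvdayydjfgwvcdjfgwvxvdjfgwv" (len 31), cursors c1@5 c2@15 c4@22 c3@30, authorship 111111....222222.444444..333333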